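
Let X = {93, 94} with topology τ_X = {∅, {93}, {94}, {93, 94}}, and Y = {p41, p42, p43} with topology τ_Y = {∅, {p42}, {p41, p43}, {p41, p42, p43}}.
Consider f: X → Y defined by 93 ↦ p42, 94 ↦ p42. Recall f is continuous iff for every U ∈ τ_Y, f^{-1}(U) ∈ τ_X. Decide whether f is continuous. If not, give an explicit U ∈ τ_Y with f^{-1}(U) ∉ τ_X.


f IS continuous.

Compute f^{-1}(U) for each U ∈ τ_Y:
  U = ∅: f^{-1}(U) = ∅ ∈ τ_X ✓.
  U = {p42}: f^{-1}(U) = {93, 94} ∈ τ_X ✓.
  U = {p41, p43}: f^{-1}(U) = ∅ ∈ τ_X ✓.
  U = {p41, p42, p43}: f^{-1}(U) = {93, 94} ∈ τ_X ✓.
Every preimage lies in τ_X, so f IS continuous.


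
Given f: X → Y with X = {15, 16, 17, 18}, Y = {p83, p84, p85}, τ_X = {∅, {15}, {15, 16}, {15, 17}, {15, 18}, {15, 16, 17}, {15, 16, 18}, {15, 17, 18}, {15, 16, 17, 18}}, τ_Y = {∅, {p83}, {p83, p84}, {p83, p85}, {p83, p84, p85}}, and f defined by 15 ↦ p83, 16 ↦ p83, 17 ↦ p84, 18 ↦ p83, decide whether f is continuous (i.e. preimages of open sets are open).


f IS continuous.

Compute f^{-1}(U) for each U ∈ τ_Y:
  U = ∅: f^{-1}(U) = ∅ ∈ τ_X ✓.
  U = {p83}: f^{-1}(U) = {15, 16, 18} ∈ τ_X ✓.
  U = {p83, p84}: f^{-1}(U) = {15, 16, 17, 18} ∈ τ_X ✓.
  U = {p83, p85}: f^{-1}(U) = {15, 16, 18} ∈ τ_X ✓.
  U = {p83, p84, p85}: f^{-1}(U) = {15, 16, 17, 18} ∈ τ_X ✓.
Every preimage lies in τ_X, so f IS continuous.


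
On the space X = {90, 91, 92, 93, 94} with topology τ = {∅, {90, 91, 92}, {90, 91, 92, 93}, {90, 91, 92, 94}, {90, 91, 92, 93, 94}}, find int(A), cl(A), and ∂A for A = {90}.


int(A) = ∅, cl(A) = {90, 91, 92, 93, 94}, ∂A = {90, 91, 92, 93, 94}.

Closed sets in (X, τ) are complements of opens:
  closed(X, τ) = {∅, {93}, {94}, {93, 94}, {90, 91, 92, 93, 94}}.
int(A) = ⋃ {U ∈ τ : U ⊆ A}. Opens contained in A: ∅.
Taking the union of these: int(A) = ∅.
cl(A) = ⋂ {C closed : A ⊆ C}. Closed sets containing A: {90, 91, 92, 93, 94}.
Intersecting these: cl(A) = {90, 91, 92, 93, 94}.
∂A = cl(A) ∖ int(A) = {90, 91, 92, 93, 94} ∖ ∅ = {90, 91, 92, 93, 94}.


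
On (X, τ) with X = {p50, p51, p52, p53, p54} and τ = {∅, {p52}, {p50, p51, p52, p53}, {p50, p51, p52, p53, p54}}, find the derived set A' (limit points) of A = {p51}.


A' = {p50, p53, p54}

For each x ∈ X, list the open sets U ∈ τ with x ∈ U, then check whether U ∩ (A ∖ {x}) ≠ ∅ for every such U.
  x = p50: opens ∋ x are {p50, p51, p52, p53}, {p50, p51, p52, p53, p54}; each meets A ∖ {p50}, so x IS a limit point.
  x = p51: open {p50, p51, p52, p53} ∋ x has {p50, p51, p52, p53} ∩ (A ∖ {p51}) = ∅, so x is NOT a limit point.
  x = p52: open {p52} ∋ x has {p52} ∩ (A ∖ {p52}) = ∅, so x is NOT a limit point.
  x = p53: opens ∋ x are {p50, p51, p52, p53}, {p50, p51, p52, p53, p54}; each meets A ∖ {p53}, so x IS a limit point.
  x = p54: opens ∋ x are {p50, p51, p52, p53, p54}; each meets A ∖ {p54}, so x IS a limit point.
Collecting: A' = {p50, p53, p54}.


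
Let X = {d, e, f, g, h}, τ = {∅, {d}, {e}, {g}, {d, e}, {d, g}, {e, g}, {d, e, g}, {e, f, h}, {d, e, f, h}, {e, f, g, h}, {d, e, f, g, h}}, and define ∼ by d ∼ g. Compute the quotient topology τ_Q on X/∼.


X/∼ = {[d=g], [e], [f], [h]}; |τ_Q| = 6.

Equivalence classes: [d=g], [e], [f], [h].
Quotient map π: X → X/∼ sends d ↦ [d=g], e ↦ [e], f ↦ [f], g ↦ [d=g], h ↦ [h].
For each subset V ⊆ X/∼, compute π^{-1}(V) ⊆ X and check whether π^{-1}(V) ∈ τ. V is open in τ_Q iff π^{-1}(V) ∈ τ.
  V = {}: π^{-1}(V) = ∅ ∈ τ ✓.
  V = {[d=g]}: π^{-1}(V) = {d, g} ∈ τ ✓.
  V = {[e]}: π^{-1}(V) = {e} ∈ τ ✓.
  V = {[d=g], [e]}: π^{-1}(V) = {d, e, g} ∈ τ ✓.
  V = {[f]}: π^{-1}(V) = {f} ∉ τ ✗.
  V = {[d=g], [f]}: π^{-1}(V) = {d, f, g} ∉ τ ✗.
  V = {[e], [f]}: π^{-1}(V) = {e, f} ∉ τ ✗.
  V = {[d=g], [e], [f]}: π^{-1}(V) = {d, e, f, g} ∉ τ ✗.
  V = {[h]}: π^{-1}(V) = {h} ∉ τ ✗.
  V = {[d=g], [h]}: π^{-1}(V) = {d, g, h} ∉ τ ✗.
  V = {[e], [h]}: π^{-1}(V) = {e, h} ∉ τ ✗.
  V = {[d=g], [e], [h]}: π^{-1}(V) = {d, e, g, h} ∉ τ ✗.
  V = {[f], [h]}: π^{-1}(V) = {f, h} ∉ τ ✗.
  V = {[d=g], [f], [h]}: π^{-1}(V) = {d, f, g, h} ∉ τ ✗.
  V = {[e], [f], [h]}: π^{-1}(V) = {e, f, h} ∈ τ ✓.
  V = {[d=g], [e], [f], [h]}: π^{-1}(V) = {d, e, f, g, h} ∈ τ ✓.
Open sets in the quotient: τ_Q = {{}, {[d=g]}, {[e]}, {[d=g], [e]}, {[e], [f], [h]}, {[d=g], [e], [f], [h]}} (6 elements).


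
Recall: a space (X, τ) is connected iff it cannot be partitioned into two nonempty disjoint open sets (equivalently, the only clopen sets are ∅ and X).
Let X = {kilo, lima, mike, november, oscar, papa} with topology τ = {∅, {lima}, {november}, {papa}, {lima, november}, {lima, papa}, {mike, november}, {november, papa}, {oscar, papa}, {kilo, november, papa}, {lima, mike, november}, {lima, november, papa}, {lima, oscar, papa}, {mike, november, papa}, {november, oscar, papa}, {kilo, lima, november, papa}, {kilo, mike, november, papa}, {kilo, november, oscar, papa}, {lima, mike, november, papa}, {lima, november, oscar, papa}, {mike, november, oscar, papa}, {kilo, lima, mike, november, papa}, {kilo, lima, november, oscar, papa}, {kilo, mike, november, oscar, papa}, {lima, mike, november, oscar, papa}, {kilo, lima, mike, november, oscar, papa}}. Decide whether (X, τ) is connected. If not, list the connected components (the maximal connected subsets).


(X, τ) is disconnected; components = [{lima}, {kilo, mike, november, oscar, papa}].

Find clopen sets (U ∈ τ with X ∖ U ∈ τ):
  U = ∅, X ∖ U = {kilo, lima, mike, november, oscar, papa} — both open, so U is clopen.
  U = {lima}, X ∖ U = {kilo, mike, november, oscar, papa} — both open, so U is clopen.
  U = {kilo, mike, november, oscar, papa}, X ∖ U = {lima} — both open, so U is clopen.
  U = {kilo, lima, mike, november, oscar, papa}, X ∖ U = ∅ — both open, so U is clopen.
Nontrivial clopen(s) exist: e.g. {lima}. So (X, τ) is disconnected.
Compute connected components by grouping points that agree on all clopens:
  component: {lima}
  component: {kilo, mike, november, oscar, papa}


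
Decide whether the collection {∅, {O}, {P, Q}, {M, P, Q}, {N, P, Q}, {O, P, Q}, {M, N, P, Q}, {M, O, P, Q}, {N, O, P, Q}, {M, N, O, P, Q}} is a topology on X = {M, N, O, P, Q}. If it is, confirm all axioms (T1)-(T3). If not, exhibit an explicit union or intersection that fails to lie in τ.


τ IS a topology on X.

Axiom (T1): ∅ ∈ τ? Yes; X ∈ τ? Yes.
Axiom (T2/T3): check pairwise unions and intersections of members of τ.
All pairwise intersections and unions checked — each lies in τ. Therefore τ satisfies (T1), (T2), (T3): it IS a topology on X.


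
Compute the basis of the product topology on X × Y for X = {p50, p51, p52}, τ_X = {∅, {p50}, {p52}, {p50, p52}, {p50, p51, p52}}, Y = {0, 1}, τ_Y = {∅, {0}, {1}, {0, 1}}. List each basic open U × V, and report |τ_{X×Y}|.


Basis B = {∅ × ∅, {p50} × {0}, {p50} × {1}, {p52} × {0}, {p52} × {1}, {p50} × {0, 1}, {p50, p52} × {0}, {p50, p52} × {1}, {p52} × {0, 1}, {p50, p51, p52} × {0}, {p50, p51, p52} × {1}, {p50, p52} × {0, 1}, {p50, p51, p52} × {0, 1}}; |τ_{X×Y}| = 25.

Enumerate products U × V with U ∈ τ_X, V ∈ τ_Y (deduplicated):
  ∅ × ∅ = {} (∅)
  {p50} × {0} = {(p50,0)}
  {p50} × {1} = {(p50,1)}
  {p52} × {0} = {(p52,0)}
  {p52} × {1} = {(p52,1)}
  {p50} × {0, 1} = {(p50,0), (p50,1)}
  {p50, p52} × {0} = {(p50,0), (p52,0)}
  {p50, p52} × {1} = {(p50,1), (p52,1)}
  {p52} × {0, 1} = {(p52,0), (p52,1)}
  {p50, p51, p52} × {0} = {(p50,0), (p51,0), (p52,0)}
  {p50, p51, p52} × {1} = {(p50,1), (p51,1), (p52,1)}
  {p50, p52} × {0, 1} = {(p50,0), (p50,1), (p52,0), (p52,1)}
  {p50, p51, p52} × {0, 1} = {(p50,0), (p50,1), (p51,0), (p51,1), (p52,0), (p52,1)}
These 13 distinct sets form the basis B.
Close under arbitrary unions to get τ_{X×Y}; counting gives |τ_{X×Y}| = 25.


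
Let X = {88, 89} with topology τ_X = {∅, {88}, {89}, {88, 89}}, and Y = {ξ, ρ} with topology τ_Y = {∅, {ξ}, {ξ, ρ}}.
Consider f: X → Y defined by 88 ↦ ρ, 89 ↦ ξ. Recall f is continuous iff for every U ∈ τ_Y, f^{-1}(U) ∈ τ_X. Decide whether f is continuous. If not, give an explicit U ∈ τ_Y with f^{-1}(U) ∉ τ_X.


f IS continuous.

Compute f^{-1}(U) for each U ∈ τ_Y:
  U = ∅: f^{-1}(U) = ∅ ∈ τ_X ✓.
  U = {ξ}: f^{-1}(U) = {89} ∈ τ_X ✓.
  U = {ξ, ρ}: f^{-1}(U) = {88, 89} ∈ τ_X ✓.
Every preimage lies in τ_X, so f IS continuous.


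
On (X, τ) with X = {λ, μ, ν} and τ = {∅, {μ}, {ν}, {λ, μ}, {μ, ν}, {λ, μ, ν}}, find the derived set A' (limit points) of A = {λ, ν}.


A' = ∅

For each x ∈ X, list the open sets U ∈ τ with x ∈ U, then check whether U ∩ (A ∖ {x}) ≠ ∅ for every such U.
  x = λ: open {λ, μ} ∋ x has {λ, μ} ∩ (A ∖ {λ}) = ∅, so x is NOT a limit point.
  x = μ: open {μ} ∋ x has {μ} ∩ (A ∖ {μ}) = ∅, so x is NOT a limit point.
  x = ν: open {ν} ∋ x has {ν} ∩ (A ∖ {ν}) = ∅, so x is NOT a limit point.
Collecting: A' = ∅.


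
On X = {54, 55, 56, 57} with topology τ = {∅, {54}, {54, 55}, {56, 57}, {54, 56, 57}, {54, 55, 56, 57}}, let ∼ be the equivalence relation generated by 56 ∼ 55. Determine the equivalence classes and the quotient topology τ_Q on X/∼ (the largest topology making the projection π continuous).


X/∼ = {[54], [55=56], [57]}; |τ_Q| = 3.

Equivalence classes: [54], [55=56], [57].
Quotient map π: X → X/∼ sends 54 ↦ [54], 55 ↦ [55=56], 56 ↦ [55=56], 57 ↦ [57].
For each subset V ⊆ X/∼, compute π^{-1}(V) ⊆ X and check whether π^{-1}(V) ∈ τ. V is open in τ_Q iff π^{-1}(V) ∈ τ.
  V = {}: π^{-1}(V) = ∅ ∈ τ ✓.
  V = {[54]}: π^{-1}(V) = {54} ∈ τ ✓.
  V = {[55=56]}: π^{-1}(V) = {55, 56} ∉ τ ✗.
  V = {[54], [55=56]}: π^{-1}(V) = {54, 55, 56} ∉ τ ✗.
  V = {[57]}: π^{-1}(V) = {57} ∉ τ ✗.
  V = {[54], [57]}: π^{-1}(V) = {54, 57} ∉ τ ✗.
  V = {[55=56], [57]}: π^{-1}(V) = {55, 56, 57} ∉ τ ✗.
  V = {[54], [55=56], [57]}: π^{-1}(V) = {54, 55, 56, 57} ∈ τ ✓.
Open sets in the quotient: τ_Q = {{}, {[54]}, {[54], [55=56], [57]}} (3 elements).


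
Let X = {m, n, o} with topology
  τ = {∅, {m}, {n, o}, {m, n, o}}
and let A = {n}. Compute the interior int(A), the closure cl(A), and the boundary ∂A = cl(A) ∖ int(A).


int(A) = ∅, cl(A) = {n, o}, ∂A = {n, o}.

Closed sets in (X, τ) are complements of opens:
  closed(X, τ) = {∅, {m}, {n, o}, {m, n, o}}.
int(A) = ⋃ {U ∈ τ : U ⊆ A}. Opens contained in A: ∅.
Taking the union of these: int(A) = ∅.
cl(A) = ⋂ {C closed : A ⊆ C}. Closed sets containing A: {n, o}, {m, n, o}.
Intersecting these: cl(A) = {n, o}.
∂A = cl(A) ∖ int(A) = {n, o} ∖ ∅ = {n, o}.


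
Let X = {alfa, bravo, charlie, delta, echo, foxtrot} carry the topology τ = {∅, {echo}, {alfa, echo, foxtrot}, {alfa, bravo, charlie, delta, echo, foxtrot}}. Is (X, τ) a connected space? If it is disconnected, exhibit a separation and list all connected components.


(X, τ) is connected.

Find clopen sets (U ∈ τ with X ∖ U ∈ τ):
  U = ∅, X ∖ U = {alfa, bravo, charlie, delta, echo, foxtrot} — both open, so U is clopen.
  U = {alfa, bravo, charlie, delta, echo, foxtrot}, X ∖ U = ∅ — both open, so U is clopen.
Only trivial clopens (∅ and X) exist, so (X, τ) is connected.
Compute connected components by grouping points that agree on all clopens:
  component: {alfa, bravo, charlie, delta, echo, foxtrot}


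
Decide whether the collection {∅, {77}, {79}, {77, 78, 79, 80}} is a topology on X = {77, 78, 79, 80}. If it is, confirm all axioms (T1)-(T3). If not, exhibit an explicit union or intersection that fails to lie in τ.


τ is NOT a topology on X.

Axiom (T1): ∅ ∈ τ? Yes; X ∈ τ? Yes.
Axiom (T2/T3): check pairwise unions and intersections of members of τ.
Counterexample for (T2): {77} ∪ {79} = {77, 79} ∉ τ. Therefore τ is NOT a topology.


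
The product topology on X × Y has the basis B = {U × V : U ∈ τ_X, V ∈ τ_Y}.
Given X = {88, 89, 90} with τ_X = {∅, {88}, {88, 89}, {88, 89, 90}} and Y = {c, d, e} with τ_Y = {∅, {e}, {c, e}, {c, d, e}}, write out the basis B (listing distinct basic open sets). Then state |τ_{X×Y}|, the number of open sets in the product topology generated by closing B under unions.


Basis B = {∅ × ∅, {88} × {e}, {88} × {c, e}, {88, 89} × {e}, {88} × {c, d, e}, {88, 89, 90} × {e}, {88, 89} × {c, e}, {88, 89} × {c, d, e}, {88, 89, 90} × {c, e}, {88, 89, 90} × {c, d, e}}; |τ_{X×Y}| = 20.

Enumerate products U × V with U ∈ τ_X, V ∈ τ_Y (deduplicated):
  ∅ × ∅ = {} (∅)
  {88} × {e} = {(88,e)}
  {88} × {c, e} = {(88,c), (88,e)}
  {88, 89} × {e} = {(88,e), (89,e)}
  {88} × {c, d, e} = {(88,c), (88,d), (88,e)}
  {88, 89, 90} × {e} = {(88,e), (89,e), (90,e)}
  {88, 89} × {c, e} = {(88,c), (88,e), (89,c), (89,e)}
  {88, 89} × {c, d, e} = {(88,c), (88,d), (88,e), (89,c), (89,d), (89,e)}
  {88, 89, 90} × {c, e} = {(88,c), (88,e), (89,c), (89,e), (90,c), (90,e)}
  {88, 89, 90} × {c, d, e} = {(88,c), (88,d), (88,e), (89,c), (89,d), (89,e), (90,c), (90,d), (90,e)}
These 10 distinct sets form the basis B.
Close under arbitrary unions to get τ_{X×Y}; counting gives |τ_{X×Y}| = 20.


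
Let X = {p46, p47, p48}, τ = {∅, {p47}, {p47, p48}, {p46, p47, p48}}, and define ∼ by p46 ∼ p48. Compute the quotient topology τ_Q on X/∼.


X/∼ = {[p46=p48], [p47]}; |τ_Q| = 3.

Equivalence classes: [p46=p48], [p47].
Quotient map π: X → X/∼ sends p46 ↦ [p46=p48], p47 ↦ [p47], p48 ↦ [p46=p48].
For each subset V ⊆ X/∼, compute π^{-1}(V) ⊆ X and check whether π^{-1}(V) ∈ τ. V is open in τ_Q iff π^{-1}(V) ∈ τ.
  V = {}: π^{-1}(V) = ∅ ∈ τ ✓.
  V = {[p46=p48]}: π^{-1}(V) = {p46, p48} ∉ τ ✗.
  V = {[p47]}: π^{-1}(V) = {p47} ∈ τ ✓.
  V = {[p46=p48], [p47]}: π^{-1}(V) = {p46, p47, p48} ∈ τ ✓.
Open sets in the quotient: τ_Q = {{}, {[p47]}, {[p46=p48], [p47]}} (3 elements).


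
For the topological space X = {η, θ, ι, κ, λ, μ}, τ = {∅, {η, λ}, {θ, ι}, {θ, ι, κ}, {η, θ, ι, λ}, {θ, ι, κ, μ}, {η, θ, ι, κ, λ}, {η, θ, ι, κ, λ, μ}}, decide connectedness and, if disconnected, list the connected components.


(X, τ) is disconnected; components = [{η, λ}, {θ, ι, κ, μ}].

Find clopen sets (U ∈ τ with X ∖ U ∈ τ):
  U = ∅, X ∖ U = {η, θ, ι, κ, λ, μ} — both open, so U is clopen.
  U = {η, λ}, X ∖ U = {θ, ι, κ, μ} — both open, so U is clopen.
  U = {θ, ι, κ, μ}, X ∖ U = {η, λ} — both open, so U is clopen.
  U = {η, θ, ι, κ, λ, μ}, X ∖ U = ∅ — both open, so U is clopen.
Nontrivial clopen(s) exist: e.g. {θ, ι, κ, μ}. So (X, τ) is disconnected.
Compute connected components by grouping points that agree on all clopens:
  component: {η, λ}
  component: {θ, ι, κ, μ}


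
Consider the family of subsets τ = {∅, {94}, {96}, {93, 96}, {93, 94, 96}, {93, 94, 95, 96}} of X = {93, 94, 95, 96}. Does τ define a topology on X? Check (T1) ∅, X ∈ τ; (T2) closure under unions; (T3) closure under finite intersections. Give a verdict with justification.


τ is NOT a topology on X.

Axiom (T1): ∅ ∈ τ? Yes; X ∈ τ? Yes.
Axiom (T2/T3): check pairwise unions and intersections of members of τ.
Counterexample for (T2): {94} ∪ {96} = {94, 96} ∉ τ. Therefore τ is NOT a topology.


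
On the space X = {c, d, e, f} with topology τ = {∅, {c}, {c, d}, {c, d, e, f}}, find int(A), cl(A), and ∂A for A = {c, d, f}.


int(A) = {c, d}, cl(A) = {c, d, e, f}, ∂A = {e, f}.

Closed sets in (X, τ) are complements of opens:
  closed(X, τ) = {∅, {e, f}, {d, e, f}, {c, d, e, f}}.
int(A) = ⋃ {U ∈ τ : U ⊆ A}. Opens contained in A: ∅, {c}, {c, d}.
Taking the union of these: int(A) = {c, d}.
cl(A) = ⋂ {C closed : A ⊆ C}. Closed sets containing A: {c, d, e, f}.
Intersecting these: cl(A) = {c, d, e, f}.
∂A = cl(A) ∖ int(A) = {c, d, e, f} ∖ {c, d} = {e, f}.


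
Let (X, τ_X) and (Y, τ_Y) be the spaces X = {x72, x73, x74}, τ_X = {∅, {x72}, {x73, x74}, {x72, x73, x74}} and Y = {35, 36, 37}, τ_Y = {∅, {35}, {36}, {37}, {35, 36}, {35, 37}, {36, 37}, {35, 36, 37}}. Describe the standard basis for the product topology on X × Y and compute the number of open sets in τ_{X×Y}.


Basis B = {∅ × ∅, {x72} × {35}, {x72} × {36}, {x72} × {37}, {x72} × {35, 36}, {x72} × {35, 37}, {x72} × {36, 37}, {x73, x74} × {35}, {x73, x74} × {36}, {x73, x74} × {37}, {x72} × {35, 36, 37}, {x72, x73, x74} × {35}, {x72, x73, x74} × {36}, {x72, x73, x74} × {37}, {x73, x74} × {35, 36}, {x73, x74} × {35, 37}, {x73, x74} × {36, 37}, {x72, x73, x74} × {35, 36}, {x72, x73, x74} × {35, 37}, {x72, x73, x74} × {36, 37}, {x73, x74} × {35, 36, 37}, {x72, x73, x74} × {35, 36, 37}}; |τ_{X×Y}| = 64.

Enumerate products U × V with U ∈ τ_X, V ∈ τ_Y (deduplicated):
  ∅ × ∅ = {} (∅)
  {x72} × {35} = {(x72,35)}
  {x72} × {36} = {(x72,36)}
  {x72} × {37} = {(x72,37)}
  {x72} × {35, 36} = {(x72,35), (x72,36)}
  {x72} × {35, 37} = {(x72,35), (x72,37)}
  {x72} × {36, 37} = {(x72,36), (x72,37)}
  {x73, x74} × {35} = {(x73,35), (x74,35)}
  {x73, x74} × {36} = {(x73,36), (x74,36)}
  {x73, x74} × {37} = {(x73,37), (x74,37)}
  {x72} × {35, 36, 37} = {(x72,35), (x72,36), (x72,37)}
  {x72, x73, x74} × {35} = {(x72,35), (x73,35), (x74,35)}
  {x72, x73, x74} × {36} = {(x72,36), (x73,36), (x74,36)}
  {x72, x73, x74} × {37} = {(x72,37), (x73,37), (x74,37)}
  {x73, x74} × {35, 36} = {(x73,35), (x73,36), (x74,35), (x74,36)}
  {x73, x74} × {35, 37} = {(x73,35), (x73,37), (x74,35), (x74,37)}
  {x73, x74} × {36, 37} = {(x73,36), (x73,37), (x74,36), (x74,37)}
  {x72, x73, x74} × {35, 36} = {(x72,35), (x72,36), (x73,35), (x73,36), (x74,35), (x74,36)}
  {x72, x73, x74} × {35, 37} = {(x72,35), (x72,37), (x73,35), (x73,37), (x74,35), (x74,37)}
  {x72, x73, x74} × {36, 37} = {(x72,36), (x72,37), (x73,36), (x73,37), (x74,36), (x74,37)}
  {x73, x74} × {35, 36, 37} = {(x73,35), (x73,36), (x73,37), (x74,35), (x74,36), (x74,37)}
  {x72, x73, x74} × {35, 36, 37} = {(x72,35), (x72,36), (x72,37), (x73,35), (x73,36), (x73,37), (x74,35), (x74,36), (x74,37)}
These 22 distinct sets form the basis B.
Close under arbitrary unions to get τ_{X×Y}; counting gives |τ_{X×Y}| = 64.


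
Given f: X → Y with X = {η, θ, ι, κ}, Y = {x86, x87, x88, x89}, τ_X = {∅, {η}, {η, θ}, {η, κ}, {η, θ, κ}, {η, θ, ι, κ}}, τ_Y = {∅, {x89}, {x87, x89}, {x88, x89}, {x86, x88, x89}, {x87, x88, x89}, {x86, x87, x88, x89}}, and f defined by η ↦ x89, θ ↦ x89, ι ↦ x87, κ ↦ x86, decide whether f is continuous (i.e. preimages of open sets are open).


f is NOT continuous.

Compute f^{-1}(U) for each U ∈ τ_Y:
  U = ∅: f^{-1}(U) = ∅ ∈ τ_X ✓.
  U = {x89}: f^{-1}(U) = {η, θ} ∈ τ_X ✓.
  U = {x87, x89}: f^{-1}(U) = {η, θ, ι} ∉ τ_X ✗.
  U = {x88, x89}: f^{-1}(U) = {η, θ} ∈ τ_X ✓.
  U = {x86, x88, x89}: f^{-1}(U) = {η, θ, κ} ∈ τ_X ✓.
  U = {x87, x88, x89}: f^{-1}(U) = {η, θ, ι} ∉ τ_X ✗.
  U = {x86, x87, x88, x89}: f^{-1}(U) = {η, θ, ι, κ} ∈ τ_X ✓.
Found U = {x87, x89} with f^{-1}(U) = {η, θ, ι} not in τ_X. Therefore f is NOT continuous.


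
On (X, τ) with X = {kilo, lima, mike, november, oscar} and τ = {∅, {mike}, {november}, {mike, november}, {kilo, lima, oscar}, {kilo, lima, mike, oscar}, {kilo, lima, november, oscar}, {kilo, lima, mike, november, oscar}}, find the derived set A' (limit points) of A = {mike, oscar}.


A' = {kilo, lima}

For each x ∈ X, list the open sets U ∈ τ with x ∈ U, then check whether U ∩ (A ∖ {x}) ≠ ∅ for every such U.
  x = kilo: opens ∋ x are {kilo, lima, oscar}, {kilo, lima, mike, oscar}, {kilo, lima, november, oscar}, {kilo, lima, mike, november, oscar}; each meets A ∖ {kilo}, so x IS a limit point.
  x = lima: opens ∋ x are {kilo, lima, oscar}, {kilo, lima, mike, oscar}, {kilo, lima, november, oscar}, {kilo, lima, mike, november, oscar}; each meets A ∖ {lima}, so x IS a limit point.
  x = mike: open {mike} ∋ x has {mike} ∩ (A ∖ {mike}) = ∅, so x is NOT a limit point.
  x = november: open {november} ∋ x has {november} ∩ (A ∖ {november}) = ∅, so x is NOT a limit point.
  x = oscar: open {kilo, lima, oscar} ∋ x has {kilo, lima, oscar} ∩ (A ∖ {oscar}) = ∅, so x is NOT a limit point.
Collecting: A' = {kilo, lima}.


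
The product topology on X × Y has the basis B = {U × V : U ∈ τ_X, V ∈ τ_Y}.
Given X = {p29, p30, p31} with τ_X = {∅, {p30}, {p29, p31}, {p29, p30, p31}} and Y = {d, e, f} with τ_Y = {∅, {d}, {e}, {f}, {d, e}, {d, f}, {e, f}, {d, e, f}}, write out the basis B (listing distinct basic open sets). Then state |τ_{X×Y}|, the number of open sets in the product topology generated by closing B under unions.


Basis B = {∅ × ∅, {p30} × {d}, {p30} × {e}, {p30} × {f}, {p29, p31} × {d}, {p29, p31} × {e}, {p29, p31} × {f}, {p30} × {d, e}, {p30} × {d, f}, {p30} × {e, f}, {p29, p30, p31} × {d}, {p29, p30, p31} × {e}, {p29, p30, p31} × {f}, {p30} × {d, e, f}, {p29, p31} × {d, e}, {p29, p31} × {d, f}, {p29, p31} × {e, f}, {p29, p31} × {d, e, f}, {p29, p30, p31} × {d, e}, {p29, p30, p31} × {d, f}, {p29, p30, p31} × {e, f}, {p29, p30, p31} × {d, e, f}}; |τ_{X×Y}| = 64.

Enumerate products U × V with U ∈ τ_X, V ∈ τ_Y (deduplicated):
  ∅ × ∅ = {} (∅)
  {p30} × {d} = {(p30,d)}
  {p30} × {e} = {(p30,e)}
  {p30} × {f} = {(p30,f)}
  {p29, p31} × {d} = {(p29,d), (p31,d)}
  {p29, p31} × {e} = {(p29,e), (p31,e)}
  {p29, p31} × {f} = {(p29,f), (p31,f)}
  {p30} × {d, e} = {(p30,d), (p30,e)}
  {p30} × {d, f} = {(p30,d), (p30,f)}
  {p30} × {e, f} = {(p30,e), (p30,f)}
  {p29, p30, p31} × {d} = {(p29,d), (p30,d), (p31,d)}
  {p29, p30, p31} × {e} = {(p29,e), (p30,e), (p31,e)}
  {p29, p30, p31} × {f} = {(p29,f), (p30,f), (p31,f)}
  {p30} × {d, e, f} = {(p30,d), (p30,e), (p30,f)}
  {p29, p31} × {d, e} = {(p29,d), (p29,e), (p31,d), (p31,e)}
  {p29, p31} × {d, f} = {(p29,d), (p29,f), (p31,d), (p31,f)}
  {p29, p31} × {e, f} = {(p29,e), (p29,f), (p31,e), (p31,f)}
  {p29, p31} × {d, e, f} = {(p29,d), (p29,e), (p29,f), (p31,d), (p31,e), (p31,f)}
  {p29, p30, p31} × {d, e} = {(p29,d), (p29,e), (p30,d), (p30,e), (p31,d), (p31,e)}
  {p29, p30, p31} × {d, f} = {(p29,d), (p29,f), (p30,d), (p30,f), (p31,d), (p31,f)}
  {p29, p30, p31} × {e, f} = {(p29,e), (p29,f), (p30,e), (p30,f), (p31,e), (p31,f)}
  {p29, p30, p31} × {d, e, f} = {(p29,d), (p29,e), (p29,f), (p30,d), (p30,e), (p30,f), (p31,d), (p31,e), (p31,f)}
These 22 distinct sets form the basis B.
Close under arbitrary unions to get τ_{X×Y}; counting gives |τ_{X×Y}| = 64.


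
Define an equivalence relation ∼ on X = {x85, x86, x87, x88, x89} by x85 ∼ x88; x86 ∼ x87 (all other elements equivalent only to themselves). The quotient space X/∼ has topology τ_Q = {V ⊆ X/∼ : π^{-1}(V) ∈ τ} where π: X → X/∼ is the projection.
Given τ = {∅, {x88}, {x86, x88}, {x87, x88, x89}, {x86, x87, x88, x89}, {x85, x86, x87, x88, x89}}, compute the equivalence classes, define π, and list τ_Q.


X/∼ = {[x85=x88], [x86=x87], [x89]}; |τ_Q| = 2.

Equivalence classes: [x85=x88], [x86=x87], [x89].
Quotient map π: X → X/∼ sends x85 ↦ [x85=x88], x86 ↦ [x86=x87], x87 ↦ [x86=x87], x88 ↦ [x85=x88], x89 ↦ [x89].
For each subset V ⊆ X/∼, compute π^{-1}(V) ⊆ X and check whether π^{-1}(V) ∈ τ. V is open in τ_Q iff π^{-1}(V) ∈ τ.
  V = {}: π^{-1}(V) = ∅ ∈ τ ✓.
  V = {[x85=x88]}: π^{-1}(V) = {x85, x88} ∉ τ ✗.
  V = {[x86=x87]}: π^{-1}(V) = {x86, x87} ∉ τ ✗.
  V = {[x85=x88], [x86=x87]}: π^{-1}(V) = {x85, x86, x87, x88} ∉ τ ✗.
  V = {[x89]}: π^{-1}(V) = {x89} ∉ τ ✗.
  V = {[x85=x88], [x89]}: π^{-1}(V) = {x85, x88, x89} ∉ τ ✗.
  V = {[x86=x87], [x89]}: π^{-1}(V) = {x86, x87, x89} ∉ τ ✗.
  V = {[x85=x88], [x86=x87], [x89]}: π^{-1}(V) = {x85, x86, x87, x88, x89} ∈ τ ✓.
Open sets in the quotient: τ_Q = {{}, {[x85=x88], [x86=x87], [x89]}} (2 elements).


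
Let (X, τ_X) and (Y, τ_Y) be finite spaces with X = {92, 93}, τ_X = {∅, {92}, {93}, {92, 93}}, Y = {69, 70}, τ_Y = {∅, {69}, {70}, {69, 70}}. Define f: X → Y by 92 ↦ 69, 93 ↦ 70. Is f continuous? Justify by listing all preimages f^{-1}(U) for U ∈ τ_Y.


f IS continuous.

Compute f^{-1}(U) for each U ∈ τ_Y:
  U = ∅: f^{-1}(U) = ∅ ∈ τ_X ✓.
  U = {69}: f^{-1}(U) = {92} ∈ τ_X ✓.
  U = {70}: f^{-1}(U) = {93} ∈ τ_X ✓.
  U = {69, 70}: f^{-1}(U) = {92, 93} ∈ τ_X ✓.
Every preimage lies in τ_X, so f IS continuous.


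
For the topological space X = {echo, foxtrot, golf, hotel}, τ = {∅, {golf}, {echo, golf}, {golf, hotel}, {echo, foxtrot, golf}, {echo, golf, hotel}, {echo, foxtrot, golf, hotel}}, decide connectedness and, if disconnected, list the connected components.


(X, τ) is connected.

Find clopen sets (U ∈ τ with X ∖ U ∈ τ):
  U = ∅, X ∖ U = {echo, foxtrot, golf, hotel} — both open, so U is clopen.
  U = {echo, foxtrot, golf, hotel}, X ∖ U = ∅ — both open, so U is clopen.
Only trivial clopens (∅ and X) exist, so (X, τ) is connected.
Compute connected components by grouping points that agree on all clopens:
  component: {echo, foxtrot, golf, hotel}


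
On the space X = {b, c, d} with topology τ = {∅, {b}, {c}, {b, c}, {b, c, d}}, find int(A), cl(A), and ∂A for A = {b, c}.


int(A) = {b, c}, cl(A) = {b, c, d}, ∂A = {d}.

Closed sets in (X, τ) are complements of opens:
  closed(X, τ) = {∅, {d}, {b, d}, {c, d}, {b, c, d}}.
int(A) = ⋃ {U ∈ τ : U ⊆ A}. Opens contained in A: ∅, {b}, {c}, {b, c}.
Taking the union of these: int(A) = {b, c}.
cl(A) = ⋂ {C closed : A ⊆ C}. Closed sets containing A: {b, c, d}.
Intersecting these: cl(A) = {b, c, d}.
∂A = cl(A) ∖ int(A) = {b, c, d} ∖ {b, c} = {d}.


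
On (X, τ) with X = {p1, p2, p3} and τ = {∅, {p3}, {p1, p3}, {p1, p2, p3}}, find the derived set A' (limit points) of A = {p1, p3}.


A' = {p1, p2}

For each x ∈ X, list the open sets U ∈ τ with x ∈ U, then check whether U ∩ (A ∖ {x}) ≠ ∅ for every such U.
  x = p1: opens ∋ x are {p1, p3}, {p1, p2, p3}; each meets A ∖ {p1}, so x IS a limit point.
  x = p2: opens ∋ x are {p1, p2, p3}; each meets A ∖ {p2}, so x IS a limit point.
  x = p3: open {p3} ∋ x has {p3} ∩ (A ∖ {p3}) = ∅, so x is NOT a limit point.
Collecting: A' = {p1, p2}.


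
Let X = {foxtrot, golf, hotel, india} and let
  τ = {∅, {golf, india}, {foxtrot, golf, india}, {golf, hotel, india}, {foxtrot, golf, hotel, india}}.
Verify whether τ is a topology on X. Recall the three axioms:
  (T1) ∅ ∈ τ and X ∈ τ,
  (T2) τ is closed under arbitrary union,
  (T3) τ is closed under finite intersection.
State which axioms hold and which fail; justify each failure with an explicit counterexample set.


τ IS a topology on X.

Axiom (T1): ∅ ∈ τ? Yes; X ∈ τ? Yes.
Axiom (T2/T3): check pairwise unions and intersections of members of τ.
All pairwise intersections and unions checked — each lies in τ. Therefore τ satisfies (T1), (T2), (T3): it IS a topology on X.


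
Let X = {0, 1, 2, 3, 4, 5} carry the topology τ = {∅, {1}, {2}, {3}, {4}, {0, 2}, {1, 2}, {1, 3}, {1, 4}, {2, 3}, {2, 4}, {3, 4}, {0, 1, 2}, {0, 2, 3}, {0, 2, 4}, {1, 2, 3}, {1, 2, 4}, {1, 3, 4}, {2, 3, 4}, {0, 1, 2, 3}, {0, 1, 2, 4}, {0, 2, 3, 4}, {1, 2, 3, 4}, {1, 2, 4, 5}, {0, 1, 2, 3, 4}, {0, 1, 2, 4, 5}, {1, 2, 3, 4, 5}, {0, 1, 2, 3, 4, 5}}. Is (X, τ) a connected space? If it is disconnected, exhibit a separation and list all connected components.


(X, τ) is disconnected; components = [{3}, {0, 1, 2, 4, 5}].

Find clopen sets (U ∈ τ with X ∖ U ∈ τ):
  U = ∅, X ∖ U = {0, 1, 2, 3, 4, 5} — both open, so U is clopen.
  U = {3}, X ∖ U = {0, 1, 2, 4, 5} — both open, so U is clopen.
  U = {0, 1, 2, 4, 5}, X ∖ U = {3} — both open, so U is clopen.
  U = {0, 1, 2, 3, 4, 5}, X ∖ U = ∅ — both open, so U is clopen.
Nontrivial clopen(s) exist: e.g. {0, 1, 2, 4, 5}. So (X, τ) is disconnected.
Compute connected components by grouping points that agree on all clopens:
  component: {3}
  component: {0, 1, 2, 4, 5}


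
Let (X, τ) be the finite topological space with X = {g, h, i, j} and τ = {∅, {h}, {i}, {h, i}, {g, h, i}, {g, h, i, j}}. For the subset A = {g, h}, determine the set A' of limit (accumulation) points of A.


A' = {g, j}

For each x ∈ X, list the open sets U ∈ τ with x ∈ U, then check whether U ∩ (A ∖ {x}) ≠ ∅ for every such U.
  x = g: opens ∋ x are {g, h, i}, {g, h, i, j}; each meets A ∖ {g}, so x IS a limit point.
  x = h: open {h} ∋ x has {h} ∩ (A ∖ {h}) = ∅, so x is NOT a limit point.
  x = i: open {i} ∋ x has {i} ∩ (A ∖ {i}) = ∅, so x is NOT a limit point.
  x = j: opens ∋ x are {g, h, i, j}; each meets A ∖ {j}, so x IS a limit point.
Collecting: A' = {g, j}.


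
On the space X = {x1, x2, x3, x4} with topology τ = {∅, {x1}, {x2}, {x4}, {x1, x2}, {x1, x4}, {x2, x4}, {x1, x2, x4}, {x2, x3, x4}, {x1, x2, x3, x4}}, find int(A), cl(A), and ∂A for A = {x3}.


int(A) = ∅, cl(A) = {x3}, ∂A = {x3}.

Closed sets in (X, τ) are complements of opens:
  closed(X, τ) = {∅, {x1}, {x3}, {x1, x3}, {x2, x3}, {x3, x4}, {x1, x2, x3}, {x1, x3, x4}, {x2, x3, x4}, {x1, x2, x3, x4}}.
int(A) = ⋃ {U ∈ τ : U ⊆ A}. Opens contained in A: ∅.
Taking the union of these: int(A) = ∅.
cl(A) = ⋂ {C closed : A ⊆ C}. Closed sets containing A: {x3}, {x1, x3}, {x2, x3}, {x3, x4}, {x1, x2, x3}, {x1, x3, x4}, {x2, x3, x4}, {x1, x2, x3, x4}.
Intersecting these: cl(A) = {x3}.
∂A = cl(A) ∖ int(A) = {x3} ∖ ∅ = {x3}.


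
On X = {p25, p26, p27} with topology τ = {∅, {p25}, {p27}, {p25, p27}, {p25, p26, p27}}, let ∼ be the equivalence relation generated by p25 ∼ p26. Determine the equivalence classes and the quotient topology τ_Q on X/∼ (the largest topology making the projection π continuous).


X/∼ = {[p25=p26], [p27]}; |τ_Q| = 3.

Equivalence classes: [p25=p26], [p27].
Quotient map π: X → X/∼ sends p25 ↦ [p25=p26], p26 ↦ [p25=p26], p27 ↦ [p27].
For each subset V ⊆ X/∼, compute π^{-1}(V) ⊆ X and check whether π^{-1}(V) ∈ τ. V is open in τ_Q iff π^{-1}(V) ∈ τ.
  V = {}: π^{-1}(V) = ∅ ∈ τ ✓.
  V = {[p25=p26]}: π^{-1}(V) = {p25, p26} ∉ τ ✗.
  V = {[p27]}: π^{-1}(V) = {p27} ∈ τ ✓.
  V = {[p25=p26], [p27]}: π^{-1}(V) = {p25, p26, p27} ∈ τ ✓.
Open sets in the quotient: τ_Q = {{}, {[p27]}, {[p25=p26], [p27]}} (3 elements).


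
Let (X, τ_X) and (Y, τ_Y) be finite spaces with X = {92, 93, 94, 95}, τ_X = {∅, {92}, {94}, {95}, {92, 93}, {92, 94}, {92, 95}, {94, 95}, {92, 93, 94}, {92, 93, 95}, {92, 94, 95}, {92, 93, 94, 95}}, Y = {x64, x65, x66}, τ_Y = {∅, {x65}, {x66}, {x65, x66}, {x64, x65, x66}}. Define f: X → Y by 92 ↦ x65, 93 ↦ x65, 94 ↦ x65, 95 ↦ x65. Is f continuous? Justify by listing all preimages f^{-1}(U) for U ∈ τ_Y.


f IS continuous.

Compute f^{-1}(U) for each U ∈ τ_Y:
  U = ∅: f^{-1}(U) = ∅ ∈ τ_X ✓.
  U = {x65}: f^{-1}(U) = {92, 93, 94, 95} ∈ τ_X ✓.
  U = {x66}: f^{-1}(U) = ∅ ∈ τ_X ✓.
  U = {x65, x66}: f^{-1}(U) = {92, 93, 94, 95} ∈ τ_X ✓.
  U = {x64, x65, x66}: f^{-1}(U) = {92, 93, 94, 95} ∈ τ_X ✓.
Every preimage lies in τ_X, so f IS continuous.


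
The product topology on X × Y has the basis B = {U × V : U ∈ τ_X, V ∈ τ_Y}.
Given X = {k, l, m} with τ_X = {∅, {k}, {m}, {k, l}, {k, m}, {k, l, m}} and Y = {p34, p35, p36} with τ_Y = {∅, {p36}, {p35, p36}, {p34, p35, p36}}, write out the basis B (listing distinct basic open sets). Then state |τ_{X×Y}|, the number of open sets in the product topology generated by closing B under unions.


Basis B = {∅ × ∅, {k} × {p36}, {m} × {p36}, {k} × {p35, p36}, {k, l} × {p36}, {k, m} × {p36}, {m} × {p35, p36}, {k} × {p34, p35, p36}, {k, l, m} × {p36}, {m} × {p34, p35, p36}, {k, l} × {p35, p36}, {k, m} × {p35, p36}, {k, l} × {p34, p35, p36}, {k, m} × {p34, p35, p36}, {k, l, m} × {p35, p36}, {k, l, m} × {p34, p35, p36}}; |τ_{X×Y}| = 40.

Enumerate products U × V with U ∈ τ_X, V ∈ τ_Y (deduplicated):
  ∅ × ∅ = {} (∅)
  {k} × {p36} = {(k,p36)}
  {m} × {p36} = {(m,p36)}
  {k} × {p35, p36} = {(k,p35), (k,p36)}
  {k, l} × {p36} = {(k,p36), (l,p36)}
  {k, m} × {p36} = {(k,p36), (m,p36)}
  {m} × {p35, p36} = {(m,p35), (m,p36)}
  {k} × {p34, p35, p36} = {(k,p34), (k,p35), (k,p36)}
  {k, l, m} × {p36} = {(k,p36), (l,p36), (m,p36)}
  {m} × {p34, p35, p36} = {(m,p34), (m,p35), (m,p36)}
  {k, l} × {p35, p36} = {(k,p35), (k,p36), (l,p35), (l,p36)}
  {k, m} × {p35, p36} = {(k,p35), (k,p36), (m,p35), (m,p36)}
  {k, l} × {p34, p35, p36} = {(k,p34), (k,p35), (k,p36), (l,p34), (l,p35), (l,p36)}
  {k, m} × {p34, p35, p36} = {(k,p34), (k,p35), (k,p36), (m,p34), (m,p35), (m,p36)}
  {k, l, m} × {p35, p36} = {(k,p35), (k,p36), (l,p35), (l,p36), (m,p35), (m,p36)}
  {k, l, m} × {p34, p35, p36} = {(k,p34), (k,p35), (k,p36), (l,p34), (l,p35), (l,p36), (m,p34), (m,p35), (m,p36)}
These 16 distinct sets form the basis B.
Close under arbitrary unions to get τ_{X×Y}; counting gives |τ_{X×Y}| = 40.


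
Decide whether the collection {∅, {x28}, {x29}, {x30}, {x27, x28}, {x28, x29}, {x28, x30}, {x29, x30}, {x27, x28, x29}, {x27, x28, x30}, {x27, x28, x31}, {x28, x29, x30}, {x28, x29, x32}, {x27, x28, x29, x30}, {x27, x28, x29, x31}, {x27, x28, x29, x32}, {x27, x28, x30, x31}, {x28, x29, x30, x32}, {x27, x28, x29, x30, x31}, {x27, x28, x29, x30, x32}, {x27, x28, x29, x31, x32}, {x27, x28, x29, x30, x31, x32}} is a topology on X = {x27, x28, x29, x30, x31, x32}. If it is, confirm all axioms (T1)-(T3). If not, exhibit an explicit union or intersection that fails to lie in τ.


τ IS a topology on X.

Axiom (T1): ∅ ∈ τ? Yes; X ∈ τ? Yes.
Axiom (T2/T3): check pairwise unions and intersections of members of τ.
All pairwise intersections and unions checked — each lies in τ. Therefore τ satisfies (T1), (T2), (T3): it IS a topology on X.


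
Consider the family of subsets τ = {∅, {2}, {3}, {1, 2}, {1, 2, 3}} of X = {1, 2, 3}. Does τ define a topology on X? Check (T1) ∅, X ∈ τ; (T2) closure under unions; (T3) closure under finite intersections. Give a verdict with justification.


τ is NOT a topology on X.

Axiom (T1): ∅ ∈ τ? Yes; X ∈ τ? Yes.
Axiom (T2/T3): check pairwise unions and intersections of members of τ.
Counterexample for (T2): {2} ∪ {3} = {2, 3} ∉ τ. Therefore τ is NOT a topology.


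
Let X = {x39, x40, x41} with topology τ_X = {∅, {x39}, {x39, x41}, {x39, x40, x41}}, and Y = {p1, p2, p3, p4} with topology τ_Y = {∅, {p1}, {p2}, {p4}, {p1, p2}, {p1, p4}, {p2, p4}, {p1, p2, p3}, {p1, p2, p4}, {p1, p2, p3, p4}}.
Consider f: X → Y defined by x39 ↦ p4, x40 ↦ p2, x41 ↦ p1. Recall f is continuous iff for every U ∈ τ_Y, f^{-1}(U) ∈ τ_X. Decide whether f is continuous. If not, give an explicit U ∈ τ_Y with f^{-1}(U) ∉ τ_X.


f is NOT continuous.

Compute f^{-1}(U) for each U ∈ τ_Y:
  U = ∅: f^{-1}(U) = ∅ ∈ τ_X ✓.
  U = {p1}: f^{-1}(U) = {x41} ∉ τ_X ✗.
  U = {p2}: f^{-1}(U) = {x40} ∉ τ_X ✗.
  U = {p4}: f^{-1}(U) = {x39} ∈ τ_X ✓.
  U = {p1, p2}: f^{-1}(U) = {x40, x41} ∉ τ_X ✗.
  U = {p1, p4}: f^{-1}(U) = {x39, x41} ∈ τ_X ✓.
  U = {p2, p4}: f^{-1}(U) = {x39, x40} ∉ τ_X ✗.
  U = {p1, p2, p3}: f^{-1}(U) = {x40, x41} ∉ τ_X ✗.
  U = {p1, p2, p4}: f^{-1}(U) = {x39, x40, x41} ∈ τ_X ✓.
  U = {p1, p2, p3, p4}: f^{-1}(U) = {x39, x40, x41} ∈ τ_X ✓.
Found U = {p1} with f^{-1}(U) = {x41} not in τ_X. Therefore f is NOT continuous.


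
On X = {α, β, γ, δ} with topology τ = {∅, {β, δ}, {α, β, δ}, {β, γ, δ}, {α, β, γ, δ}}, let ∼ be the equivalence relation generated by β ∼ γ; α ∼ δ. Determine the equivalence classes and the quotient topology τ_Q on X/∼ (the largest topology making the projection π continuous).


X/∼ = {[α=δ], [β=γ]}; |τ_Q| = 2.

Equivalence classes: [α=δ], [β=γ].
Quotient map π: X → X/∼ sends α ↦ [α=δ], β ↦ [β=γ], γ ↦ [β=γ], δ ↦ [α=δ].
For each subset V ⊆ X/∼, compute π^{-1}(V) ⊆ X and check whether π^{-1}(V) ∈ τ. V is open in τ_Q iff π^{-1}(V) ∈ τ.
  V = {}: π^{-1}(V) = ∅ ∈ τ ✓.
  V = {[α=δ]}: π^{-1}(V) = {α, δ} ∉ τ ✗.
  V = {[β=γ]}: π^{-1}(V) = {β, γ} ∉ τ ✗.
  V = {[α=δ], [β=γ]}: π^{-1}(V) = {α, β, γ, δ} ∈ τ ✓.
Open sets in the quotient: τ_Q = {{}, {[α=δ], [β=γ]}} (2 elements).


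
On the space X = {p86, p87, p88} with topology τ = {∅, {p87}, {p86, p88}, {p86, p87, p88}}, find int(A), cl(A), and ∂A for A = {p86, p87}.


int(A) = {p87}, cl(A) = {p86, p87, p88}, ∂A = {p86, p88}.

Closed sets in (X, τ) are complements of opens:
  closed(X, τ) = {∅, {p87}, {p86, p88}, {p86, p87, p88}}.
int(A) = ⋃ {U ∈ τ : U ⊆ A}. Opens contained in A: ∅, {p87}.
Taking the union of these: int(A) = {p87}.
cl(A) = ⋂ {C closed : A ⊆ C}. Closed sets containing A: {p86, p87, p88}.
Intersecting these: cl(A) = {p86, p87, p88}.
∂A = cl(A) ∖ int(A) = {p86, p87, p88} ∖ {p87} = {p86, p88}.


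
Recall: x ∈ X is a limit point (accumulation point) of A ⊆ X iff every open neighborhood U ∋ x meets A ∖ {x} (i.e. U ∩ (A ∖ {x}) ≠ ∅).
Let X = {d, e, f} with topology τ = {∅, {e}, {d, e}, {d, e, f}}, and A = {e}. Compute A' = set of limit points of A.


A' = {d, f}

For each x ∈ X, list the open sets U ∈ τ with x ∈ U, then check whether U ∩ (A ∖ {x}) ≠ ∅ for every such U.
  x = d: opens ∋ x are {d, e}, {d, e, f}; each meets A ∖ {d}, so x IS a limit point.
  x = e: open {e} ∋ x has {e} ∩ (A ∖ {e}) = ∅, so x is NOT a limit point.
  x = f: opens ∋ x are {d, e, f}; each meets A ∖ {f}, so x IS a limit point.
Collecting: A' = {d, f}.


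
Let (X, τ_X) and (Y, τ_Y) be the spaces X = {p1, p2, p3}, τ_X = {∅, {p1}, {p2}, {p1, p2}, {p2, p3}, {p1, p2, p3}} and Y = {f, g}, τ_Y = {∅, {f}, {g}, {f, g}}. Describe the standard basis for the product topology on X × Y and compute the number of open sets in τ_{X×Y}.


Basis B = {∅ × ∅, {p1} × {f}, {p1} × {g}, {p2} × {f}, {p2} × {g}, {p1} × {f, g}, {p1, p2} × {f}, {p1, p2} × {g}, {p2} × {f, g}, {p2, p3} × {f}, {p2, p3} × {g}, {p1, p2, p3} × {f}, {p1, p2, p3} × {g}, {p1, p2} × {f, g}, {p2, p3} × {f, g}, {p1, p2, p3} × {f, g}}; |τ_{X×Y}| = 36.

Enumerate products U × V with U ∈ τ_X, V ∈ τ_Y (deduplicated):
  ∅ × ∅ = {} (∅)
  {p1} × {f} = {(p1,f)}
  {p1} × {g} = {(p1,g)}
  {p2} × {f} = {(p2,f)}
  {p2} × {g} = {(p2,g)}
  {p1} × {f, g} = {(p1,f), (p1,g)}
  {p1, p2} × {f} = {(p1,f), (p2,f)}
  {p1, p2} × {g} = {(p1,g), (p2,g)}
  {p2} × {f, g} = {(p2,f), (p2,g)}
  {p2, p3} × {f} = {(p2,f), (p3,f)}
  {p2, p3} × {g} = {(p2,g), (p3,g)}
  {p1, p2, p3} × {f} = {(p1,f), (p2,f), (p3,f)}
  {p1, p2, p3} × {g} = {(p1,g), (p2,g), (p3,g)}
  {p1, p2} × {f, g} = {(p1,f), (p1,g), (p2,f), (p2,g)}
  {p2, p3} × {f, g} = {(p2,f), (p2,g), (p3,f), (p3,g)}
  {p1, p2, p3} × {f, g} = {(p1,f), (p1,g), (p2,f), (p2,g), (p3,f), (p3,g)}
These 16 distinct sets form the basis B.
Close under arbitrary unions to get τ_{X×Y}; counting gives |τ_{X×Y}| = 36.


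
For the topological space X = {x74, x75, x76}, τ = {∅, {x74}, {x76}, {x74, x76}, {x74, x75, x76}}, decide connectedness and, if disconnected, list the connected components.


(X, τ) is connected.

Find clopen sets (U ∈ τ with X ∖ U ∈ τ):
  U = ∅, X ∖ U = {x74, x75, x76} — both open, so U is clopen.
  U = {x74, x75, x76}, X ∖ U = ∅ — both open, so U is clopen.
Only trivial clopens (∅ and X) exist, so (X, τ) is connected.
Compute connected components by grouping points that agree on all clopens:
  component: {x74, x75, x76}


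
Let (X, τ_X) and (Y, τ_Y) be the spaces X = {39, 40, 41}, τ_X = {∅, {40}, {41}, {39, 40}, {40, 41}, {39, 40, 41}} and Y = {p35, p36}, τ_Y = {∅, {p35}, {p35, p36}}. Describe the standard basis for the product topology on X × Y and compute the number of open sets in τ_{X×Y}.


Basis B = {∅ × ∅, {40} × {p35}, {41} × {p35}, {39, 40} × {p35}, {40} × {p35, p36}, {40, 41} × {p35}, {41} × {p35, p36}, {39, 40, 41} × {p35}, {39, 40} × {p35, p36}, {40, 41} × {p35, p36}, {39, 40, 41} × {p35, p36}}; |τ_{X×Y}| = 18.

Enumerate products U × V with U ∈ τ_X, V ∈ τ_Y (deduplicated):
  ∅ × ∅ = {} (∅)
  {40} × {p35} = {(40,p35)}
  {41} × {p35} = {(41,p35)}
  {39, 40} × {p35} = {(39,p35), (40,p35)}
  {40} × {p35, p36} = {(40,p35), (40,p36)}
  {40, 41} × {p35} = {(40,p35), (41,p35)}
  {41} × {p35, p36} = {(41,p35), (41,p36)}
  {39, 40, 41} × {p35} = {(39,p35), (40,p35), (41,p35)}
  {39, 40} × {p35, p36} = {(39,p35), (39,p36), (40,p35), (40,p36)}
  {40, 41} × {p35, p36} = {(40,p35), (40,p36), (41,p35), (41,p36)}
  {39, 40, 41} × {p35, p36} = {(39,p35), (39,p36), (40,p35), (40,p36), (41,p35), (41,p36)}
These 11 distinct sets form the basis B.
Close under arbitrary unions to get τ_{X×Y}; counting gives |τ_{X×Y}| = 18.
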